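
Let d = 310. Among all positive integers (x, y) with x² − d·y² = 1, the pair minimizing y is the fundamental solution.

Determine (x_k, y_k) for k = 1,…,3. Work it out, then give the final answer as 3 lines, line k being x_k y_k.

[17; 1,1,1,1,5,…,1,1,34] for √310; ℓ=16 ⇒ convergent index 15
k=0  a_k=17  p_k/q_k = 17/1
…
k=2  a_k=1  p_k/q_k = 35/2
…
k=7  a_k=1  p_k/q_k = 2060/117
…
k=14  a_k=1  p_k/q_k = 515017/29251
k=15  a_k=1  p_k/q_k = 848719/48204
fundamental: x₁=848719, y₁=48204  (since 720323940961 − 310·2323625616 = 1)
(x_2, y_2) = (848719·848719 + 310·48204·48204, 848719·48204 + 48204·848719) = (1440647881921, 81823301352)
(x_3, y_3) = (848719·1440647881921 + 310·48204·81823301352, 848719·81823301352 + 48204·1440647881921) = (2445410459391369679, 138889981000287972)

848719 48204
1440647881921 81823301352
2445410459391369679 138889981000287972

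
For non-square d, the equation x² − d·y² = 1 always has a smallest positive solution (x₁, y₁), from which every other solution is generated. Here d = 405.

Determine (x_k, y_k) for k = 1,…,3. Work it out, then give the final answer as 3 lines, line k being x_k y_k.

√405 = [20; 8,40, …], period ℓ=2 (even) → k=1
a_0=20:  p_0=20·1+0=20,  q_0=20·0+1=1
a_1=8:  p_1=8·20+1=161,  q_1=8·1+0=8
→ (161, 8).  Check: 161²=25921, 405·8²=25920, difference 1.
n=2: (161,8)∘(161,8) = (161·161+405·8·8, 161·8+8·161) = (51841,2576)
n=3: (51841,2576)∘(161,8) = (161·51841+405·8·2576, 161·2576+8·51841) = (16692641,829464)

161 8
51841 2576
16692641 829464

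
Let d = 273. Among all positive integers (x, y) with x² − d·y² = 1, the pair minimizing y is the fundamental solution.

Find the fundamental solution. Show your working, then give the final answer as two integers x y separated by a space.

√273 → a₀=16, period (1,1,10,1,1,32); ℓ=6 even so k=5
a_0=16:  p_0=16·1+0=16,  q_0=16·0+1=1
a_1=1:  p_1=1·16+1=17,  q_1=1·1+0=1
…
a_4=1:  p_4=1·347+33=380,  q_4=1·21+2=23
a_5=1:  p_5=1·380+347=727,  q_5=1·23+21=44
fundamental: x₁=727, y₁=44  (since 528529 − 273·1936 = 1)

727 44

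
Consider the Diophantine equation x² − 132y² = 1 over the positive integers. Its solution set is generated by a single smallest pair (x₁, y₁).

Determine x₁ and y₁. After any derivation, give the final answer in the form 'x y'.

d=132: √d = [11; 2,22] (ℓ=2, even), read p_1/q_1
a_0=11:  p_0=11·1+0=11,  q_0=11·0+1=1
a_1=2:  p_1=2·11+1=23,  q_1=2·1+0=2
fundamental: x₁=23, y₁=2  (since 529 − 132·4 = 1)

23 2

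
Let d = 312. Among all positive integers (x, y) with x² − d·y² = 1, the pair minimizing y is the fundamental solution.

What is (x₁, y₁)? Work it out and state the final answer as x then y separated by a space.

√312 = [17; 1,1,1,34, …], period ℓ=4 (even) → k=3
i=0: a=17 ⇒ p=17, q=1
i=1: a=1 ⇒ p=18, q=1
i=2: a=1 ⇒ p=35, q=2
i=3: a=1 ⇒ p=53, q=3
fundamental: x₁=53, y₁=3  (since 2809 − 312·9 = 1)

53 3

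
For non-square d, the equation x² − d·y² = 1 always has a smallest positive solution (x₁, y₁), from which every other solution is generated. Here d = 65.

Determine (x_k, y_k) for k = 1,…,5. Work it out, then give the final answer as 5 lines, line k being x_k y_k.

√65 = [8; 16, …], period ℓ=1 (odd) → k=1
a_0=8:  p_0=8·1+0=8,  q_0=8·0+1=1
a_1=16:  p_1=16·8+1=129,  q_1=16·1+0=16
fundamental: x₁=129, y₁=16  (since 16641 − 65·256 = 1)
(129+16√65)^2 = 33281 + 4128√65
(129+16√65)^3 = 8586369 + 1065008√65
(129+16√65)^4 = 2215249921 + 274767936√65
(129+16√65)^5 = 571525893249 + 70889062480√65

129 16
33281 4128
8586369 1065008
2215249921 274767936
571525893249 70889062480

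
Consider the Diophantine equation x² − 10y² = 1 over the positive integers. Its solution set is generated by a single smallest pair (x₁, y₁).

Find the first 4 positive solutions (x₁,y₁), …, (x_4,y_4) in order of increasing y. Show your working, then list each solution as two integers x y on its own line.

√10 → a₀=3, period (6); ℓ=1 odd so k=1
i=0: a=3 ⇒ p=3, q=1
i=1: a=6 ⇒ p=19, q=6
fundamental: x₁=19, y₁=6  (since 361 − 10·36 = 1)
n=2: (19,6)∘(19,6) = (19·19+10·6·6, 19·6+6·19) = (721,228)
n=3: (721,228)∘(19,6) = (19·721+10·6·228, 19·228+6·721) = (27379,8658)
n=4: (27379,8658)∘(19,6) = (19·27379+10·6·8658, 19·8658+6·27379) = (1039681,328776)

19 6
721 228
27379 8658
1039681 328776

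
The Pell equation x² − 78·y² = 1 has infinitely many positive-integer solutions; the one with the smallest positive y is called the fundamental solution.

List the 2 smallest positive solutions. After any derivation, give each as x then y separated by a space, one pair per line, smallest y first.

d=78: √d = [8; 1,4,1,16] (ℓ=4, even), read p_3/q_3
k=0  a_k=8  p_k/q_k = 8/1
k=1  a_k=1  p_k/q_k = 9/1
k=2  a_k=4  p_k/q_k = 44/5
k=3  a_k=1  p_k/q_k = 53/6
(x₁, y₁) = (53, 6);  53² − 78·6² = 1 ✓
(x_2, y_2) = (53·53 + 78·6·6, 53·6 + 6·53) = (5617, 636)

53 6
5617 636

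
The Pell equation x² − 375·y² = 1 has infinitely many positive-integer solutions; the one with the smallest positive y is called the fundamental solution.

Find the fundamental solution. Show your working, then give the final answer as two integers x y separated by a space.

15124 781

√375 → a₀=19, period (2,1,2,1,5,1,2,1,2,38); ℓ=10 even so k=9
a_0=19:  p_0=19·1+0=19,  q_0=19·0+1=1
a_1=2:  p_1=2·19+1=39,  q_1=2·1+0=2
a_2=1:  p_2=1·39+19=58,  q_2=1·2+1=3
a_3=2:  p_3=2·58+39=155,  q_3=2·3+2=8
a_4=1:  p_4=1·155+58=213,  q_4=1·8+3=11
…
a_6=1:  p_6=1·1220+213=1433,  q_6=1·63+11=74
a_7=2:  p_7=2·1433+1220=4086,  q_7=2·74+63=211
a_8=1:  p_8=1·4086+1433=5519,  q_8=1·211+74=285
a_9=2:  p_9=2·5519+4086=15124,  q_9=2·285+211=781
fundamental: x₁=15124, y₁=781  (since 228735376 − 375·609961 = 1)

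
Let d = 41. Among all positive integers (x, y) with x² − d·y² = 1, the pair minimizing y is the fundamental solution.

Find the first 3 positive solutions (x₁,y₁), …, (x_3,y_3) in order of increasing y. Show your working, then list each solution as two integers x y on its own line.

[6; 2,2,12] for √41; ℓ=3 ⇒ convergent index 5
step 0: (6, 1)  from 6·(1,0) + (0,1)
step 1: (13, 2)  from 2·(6,1) + (1,0)
step 2: (32, 5)  from 2·(13,2) + (6,1)
…
step 4: (826, 129)  from 2·(397,62) + (32,5)
step 5: (2049, 320)  from 2·(826,129) + (397,62)
→ (2049, 320).  Check: 2049²=4198401, 41·320²=4198400, difference 1.
k=2:  x_2 = 2049·2049+41·320·320 = 8396801,  y_2 = 2049·320+320·2049 = 1311360
k=3:  x_3 = 2049·8396801+41·320·1311360 = 34410088449,  y_3 = 2049·1311360+320·8396801 = 5373952960

2049 320
8396801 1311360
34410088449 5373952960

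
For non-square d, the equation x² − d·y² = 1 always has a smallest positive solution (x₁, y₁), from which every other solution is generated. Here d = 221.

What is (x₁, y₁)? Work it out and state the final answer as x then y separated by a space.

√221 = [14; 1,6,2,6,1,28, …], period ℓ=6 (even) → k=5
step 0: (14, 1)  from 14·(1,0) + (0,1)
step 1: (15, 1)  from 1·(14,1) + (1,0)
step 2: (104, 7)  from 6·(15,1) + (14,1)
step 3: (223, 15)  from 2·(104,7) + (15,1)
step 4: (1442, 97)  from 6·(223,15) + (104,7)
step 5: (1665, 112)  from 1·(1442,97) + (223,15)
(x₁, y₁) = (1665, 112);  1665² − 221·112² = 1 ✓

1665 112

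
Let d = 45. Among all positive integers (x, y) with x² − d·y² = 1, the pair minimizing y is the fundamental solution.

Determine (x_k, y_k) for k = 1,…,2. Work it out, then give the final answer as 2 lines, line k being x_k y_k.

d=45: √d = [6; 1,2,2,2,1,12] (ℓ=6, even), read p_5/q_5
i=0: a=6 ⇒ p=6, q=1
…
i=3: a=2 ⇒ p=47, q=7
i=4: a=2 ⇒ p=114, q=17
i=5: a=1 ⇒ p=161, q=24
→ (161, 24).  Check: 161²=25921, 45·24²=25920, difference 1.
k=2:  x_2 = 161·161+45·24·24 = 51841,  y_2 = 161·24+24·161 = 7728

161 24
51841 7728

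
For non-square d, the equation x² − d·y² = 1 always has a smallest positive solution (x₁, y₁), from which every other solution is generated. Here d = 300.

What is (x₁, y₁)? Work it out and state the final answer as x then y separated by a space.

1351 78

√300 → a₀=17, period (3,8,3,34); ℓ=4 even so k=3
k=0  a_k=17  p_k/q_k = 17/1
k=1  a_k=3  p_k/q_k = 52/3
k=2  a_k=8  p_k/q_k = 433/25
k=3  a_k=3  p_k/q_k = 1351/78
→ (1351, 78).  Check: 1351²=1825201, 300·78²=1825200, difference 1.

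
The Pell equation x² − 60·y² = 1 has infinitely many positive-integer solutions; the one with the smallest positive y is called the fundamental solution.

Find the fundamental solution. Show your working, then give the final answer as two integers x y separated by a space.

31 4

[7; 1,2,1,14] for √60; ℓ=4 ⇒ convergent index 3
i=0: a=7 ⇒ p=7, q=1
i=1: a=1 ⇒ p=8, q=1
i=2: a=2 ⇒ p=23, q=3
i=3: a=1 ⇒ p=31, q=4
→ (31, 4).  Check: 31²=961, 60·4²=960, difference 1.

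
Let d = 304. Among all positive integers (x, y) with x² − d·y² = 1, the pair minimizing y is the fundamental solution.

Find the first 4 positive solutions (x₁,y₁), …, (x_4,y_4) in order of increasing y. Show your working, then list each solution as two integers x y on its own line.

57799 3315
6681448801 383207370
772362118440199 44298005553945
89283516160768675201 5120760845641726740

√304 → a₀=17, period (2,3,2,1,1,1,1,1,2,3,2,34); ℓ=12 even so k=11
step 0: (17, 1)  from 17·(1,0) + (0,1)
step 1: (35, 2)  from 2·(17,1) + (1,0)
step 2: (122, 7)  from 3·(35,2) + (17,1)
step 3: (279, 16)  from 2·(122,7) + (35,2)
step 4: (401, 23)  from 1·(279,16) + (122,7)
step 5: (680, 39)  from 1·(401,23) + (279,16)
…
step 7: (1761, 101)  from 1·(1081,62) + (680,39)
step 8: (2842, 163)  from 1·(1761,101) + (1081,62)
step 9: (7445, 427)  from 2·(2842,163) + (1761,101)
step 10: (25177, 1444)  from 3·(7445,427) + (2842,163)
step 11: (57799, 3315)  from 2·(25177,1444) + (7445,427)
fundamental: x₁=57799, y₁=3315  (since 3340724401 − 304·10989225 = 1)
(57799+3315√304)^2 = 6681448801 + 383207370√304
(57799+3315√304)^3 = 772362118440199 + 44298005553945√304
(57799+3315√304)^4 = 89283516160768675201 + 5120760845641726740√304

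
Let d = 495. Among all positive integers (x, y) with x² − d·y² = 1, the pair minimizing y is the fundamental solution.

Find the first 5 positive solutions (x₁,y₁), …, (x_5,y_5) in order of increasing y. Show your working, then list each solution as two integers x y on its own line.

√495 = [22; 4,44, …], period ℓ=2 (even) → k=1
i=0: a=22 ⇒ p=22, q=1
i=1: a=4 ⇒ p=89, q=4
→ (89, 4).  Check: 89²=7921, 495·4²=7920, difference 1.
k=2:  x_2 = 89·89+495·4·4 = 15841,  y_2 = 89·4+4·89 = 712
k=3:  x_3 = 89·15841+495·4·712 = 2819609,  y_3 = 89·712+4·15841 = 126732
k=4:  x_4 = 89·2819609+495·4·126732 = 501874561,  y_4 = 89·126732+4·2819609 = 22557584
k=5:  x_5 = 89·501874561+495·4·22557584 = 89330852249,  y_5 = 89·22557584+4·501874561 = 4015123220

89 4
15841 712
2819609 126732
501874561 22557584
89330852249 4015123220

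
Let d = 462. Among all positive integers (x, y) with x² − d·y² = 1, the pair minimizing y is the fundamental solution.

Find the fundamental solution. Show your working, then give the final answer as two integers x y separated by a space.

√462 = [21; 2,42, …], period ℓ=2 (even) → k=1
step 0: (21, 1)  from 21·(1,0) + (0,1)
step 1: (43, 2)  from 2·(21,1) + (1,0)
→ (43, 2).  Check: 43²=1849, 462·2²=1848, difference 1.

43 2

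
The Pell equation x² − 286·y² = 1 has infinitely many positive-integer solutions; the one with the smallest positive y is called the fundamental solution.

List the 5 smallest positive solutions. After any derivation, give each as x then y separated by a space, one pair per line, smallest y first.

561835 33222
631317134449 37330564740
709392124465745995 41947235681362578
797122648497793485067201 47134850318039357456520
895702806436806213240996001675 52964017256829337557486465822

√286 → a₀=16, period (1,10,3,3,2,3,3,10,1,32); ℓ=10 even so k=9
k=0  a_k=16  p_k/q_k = 16/1
k=1  a_k=1  p_k/q_k = 17/1
k=2  a_k=10  p_k/q_k = 186/11
k=3  a_k=3  p_k/q_k = 575/34
k=4  a_k=3  p_k/q_k = 1911/113
k=5  a_k=2  p_k/q_k = 4397/260
k=6  a_k=3  p_k/q_k = 15102/893
k=7  a_k=3  p_k/q_k = 49703/2939
k=8  a_k=10  p_k/q_k = 512132/30283
k=9  a_k=1  p_k/q_k = 561835/33222
→ (561835, 33222).  Check: 561835²=315658567225, 286·33222²=315658567224, difference 1.
k=2:  x_2 = 561835·561835+286·33222·33222 = 631317134449,  y_2 = 561835·33222+33222·561835 = 37330564740
k=3:  x_3 = 561835·631317134449+286·33222·37330564740 = 709392124465745995,  y_3 = 561835·37330564740+33222·631317134449 = 41947235681362578
k=4:  x_4 = 561835·709392124465745995+286·33222·41947235681362578 = 797122648497793485067201,  y_4 = 561835·41947235681362578+33222·709392124465745995 = 47134850318039357456520
k=5:  x_5 = 561835·797122648497793485067201+286·33222·47134850318039357456520 = 895702806436806213240996001675,  y_5 = 561835·47134850318039357456520+33222·797122648497793485067201 = 52964017256829337557486465822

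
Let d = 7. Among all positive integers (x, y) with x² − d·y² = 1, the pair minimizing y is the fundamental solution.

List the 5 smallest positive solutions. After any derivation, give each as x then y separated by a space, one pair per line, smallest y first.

8 3
127 48
2024 765
32257 12192
514088 194307

√7 → a₀=2, period (1,1,1,4); ℓ=4 even so k=3
i=0: a=2 ⇒ p=2, q=1
i=1: a=1 ⇒ p=3, q=1
i=2: a=1 ⇒ p=5, q=2
i=3: a=1 ⇒ p=8, q=3
fundamental: x₁=8, y₁=3  (since 64 − 7·9 = 1)
(x_2, y_2) = (8·8 + 7·3·3, 8·3 + 3·8) = (127, 48)
(x_3, y_3) = (8·127 + 7·3·48, 8·48 + 3·127) = (2024, 765)
(x_4, y_4) = (8·2024 + 7·3·765, 8·765 + 3·2024) = (32257, 12192)
(x_5, y_5) = (8·32257 + 7·3·12192, 8·12192 + 3·32257) = (514088, 194307)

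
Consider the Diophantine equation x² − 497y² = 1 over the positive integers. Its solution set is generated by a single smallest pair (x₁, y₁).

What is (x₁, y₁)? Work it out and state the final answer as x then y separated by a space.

d=497: √d = [22; 3,2,2,5,6,5,2,2,3,44] (ℓ=10, even), read p_9/q_9
i=0: a=22 ⇒ p=22, q=1
…
i=3: a=2 ⇒ p=379, q=17
i=4: a=5 ⇒ p=2051, q=92
…
i=6: a=5 ⇒ p=65476, q=2937
i=7: a=2 ⇒ p=143637, q=6443
i=8: a=2 ⇒ p=352750, q=15823
i=9: a=3 ⇒ p=1201887, q=53912
→ (1201887, 53912).  Check: 1201887²=1444532360769, 497·53912²=1444532360768, difference 1.

1201887 53912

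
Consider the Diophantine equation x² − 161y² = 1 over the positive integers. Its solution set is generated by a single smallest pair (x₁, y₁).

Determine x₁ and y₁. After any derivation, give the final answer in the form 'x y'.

11775 928

d=161: √d = [12; 1,2,4,1,2,1,4,2,1,24] (ℓ=10, even), read p_9/q_9
a_0=12:  p_0=12·1+0=12,  q_0=12·0+1=1
…
a_2=2:  p_2=2·13+12=38,  q_2=2·1+1=3
…
a_5=2:  p_5=2·203+165=571,  q_5=2·16+13=45
a_6=1:  p_6=1·571+203=774,  q_6=1·45+16=61
…
a_8=2:  p_8=2·3667+774=8108,  q_8=2·289+61=639
a_9=1:  p_9=1·8108+3667=11775,  q_9=1·639+289=928
→ (11775, 928).  Check: 11775²=138650625, 161·928²=138650624, difference 1.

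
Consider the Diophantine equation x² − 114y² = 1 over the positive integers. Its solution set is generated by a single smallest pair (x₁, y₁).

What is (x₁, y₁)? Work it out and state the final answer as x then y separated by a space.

1025 96

√114 = [10; 1,2,10,2,1,20, …], period ℓ=6 (even) → k=5
i=0: a=10 ⇒ p=10, q=1
i=1: a=1 ⇒ p=11, q=1
…
i=3: a=10 ⇒ p=331, q=31
i=4: a=2 ⇒ p=694, q=65
i=5: a=1 ⇒ p=1025, q=96
→ (1025, 96).  Check: 1025²=1050625, 114·96²=1050624, difference 1.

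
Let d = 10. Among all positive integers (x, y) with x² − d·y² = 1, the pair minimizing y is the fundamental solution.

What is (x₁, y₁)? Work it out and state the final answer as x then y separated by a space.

19 6

√10 → a₀=3, period (6); ℓ=1 odd so k=1
a_0=3:  p_0=3·1+0=3,  q_0=3·0+1=1
a_1=6:  p_1=6·3+1=19,  q_1=6·1+0=6
(x₁, y₁) = (19, 6);  19² − 10·6² = 1 ✓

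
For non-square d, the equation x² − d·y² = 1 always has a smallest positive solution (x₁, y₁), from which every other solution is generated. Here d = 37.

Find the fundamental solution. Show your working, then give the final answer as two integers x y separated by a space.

73 12

[6; 12] for √37; ℓ=1 ⇒ convergent index 1
k=0  a_k=6  p_k/q_k = 6/1
k=1  a_k=12  p_k/q_k = 73/12
fundamental: x₁=73, y₁=12  (since 5329 − 37·144 = 1)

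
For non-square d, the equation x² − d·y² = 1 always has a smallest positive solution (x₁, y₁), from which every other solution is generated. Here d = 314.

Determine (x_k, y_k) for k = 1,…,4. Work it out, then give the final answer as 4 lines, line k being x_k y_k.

392499 22150
308110930001 17387705700
241866463828532499 13649314199066450
189864690372162243720001 10714684347621377411400

d=314: √d = [17; 1,2,1,1,2,1,34] (ℓ=7, odd), read p_13/q_13
a_0=17:  p_0=17·1+0=17,  q_0=17·0+1=1
…
a_3=1:  p_3=1·53+18=71,  q_3=1·3+1=4
…
a_5=2:  p_5=2·124+71=319,  q_5=2·7+4=18
…
a_10=1:  p_10=1·47029+15824=62853,  q_10=1·2654+893=3547
a_11=1:  p_11=1·62853+47029=109882,  q_11=1·3547+2654=6201
a_12=2:  p_12=2·109882+62853=282617,  q_12=2·6201+3547=15949
a_13=1:  p_13=1·282617+109882=392499,  q_13=1·15949+6201=22150
fundamental: x₁=392499, y₁=22150  (since 154055465001 − 314·490622500 = 1)
n=2: (392499,22150)∘(392499,22150) = (392499·392499+314·22150·22150, 392499·22150+22150·392499) = (308110930001,17387705700)
n=3: (308110930001,17387705700)∘(392499,22150) = (392499·308110930001+314·22150·17387705700, 392499·17387705700+22150·308110930001) = (241866463828532499,13649314199066450)
n=4: (241866463828532499,13649314199066450)∘(392499,22150) = (392499·241866463828532499+314·22150·13649314199066450, 392499·13649314199066450+22150·241866463828532499) = (189864690372162243720001,10714684347621377411400)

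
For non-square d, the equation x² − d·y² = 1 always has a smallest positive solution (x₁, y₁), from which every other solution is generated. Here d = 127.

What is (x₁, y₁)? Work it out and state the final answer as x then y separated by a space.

√127 = [11; 3,1,2,2,7,11,7,2,2,1,3,22, …], period ℓ=12 (even) → k=11
i=0: a=11 ⇒ p=11, q=1
i=1: a=3 ⇒ p=34, q=3
i=2: a=1 ⇒ p=45, q=4
…
i=5: a=7 ⇒ p=2175, q=193
i=6: a=11 ⇒ p=24218, q=2149
i=7: a=7 ⇒ p=171701, q=15236
…
i=9: a=2 ⇒ p=906941, q=80478
i=10: a=1 ⇒ p=1274561, q=113099
i=11: a=3 ⇒ p=4730624, q=419775
fundamental: x₁=4730624, y₁=419775  (since 22378803429376 − 127·176211050625 = 1)

4730624 419775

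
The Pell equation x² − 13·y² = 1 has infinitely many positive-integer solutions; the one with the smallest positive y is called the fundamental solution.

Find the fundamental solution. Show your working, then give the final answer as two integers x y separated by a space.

649 180

d=13: √d = [3; 1,1,1,1,6] (ℓ=5, odd), read p_9/q_9
a_0=3:  p_0=3·1+0=3,  q_0=3·0+1=1
a_1=1:  p_1=1·3+1=4,  q_1=1·1+0=1
…
a_3=1:  p_3=1·7+4=11,  q_3=1·2+1=3
a_4=1:  p_4=1·11+7=18,  q_4=1·3+2=5
…
a_6=1:  p_6=1·119+18=137,  q_6=1·33+5=38
a_7=1:  p_7=1·137+119=256,  q_7=1·38+33=71
a_8=1:  p_8=1·256+137=393,  q_8=1·71+38=109
a_9=1:  p_9=1·393+256=649,  q_9=1·109+71=180
→ (649, 180).  Check: 649²=421201, 13·180²=421200, difference 1.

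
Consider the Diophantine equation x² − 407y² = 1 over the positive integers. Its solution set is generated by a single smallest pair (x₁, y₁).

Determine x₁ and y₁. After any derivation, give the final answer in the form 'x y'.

2663 132

[20; 5,1,2,1,5,40] for √407; ℓ=6 ⇒ convergent index 5
a_0=20:  p_0=20·1+0=20,  q_0=20·0+1=1
…
a_2=1:  p_2=1·101+20=121,  q_2=1·5+1=6
a_3=2:  p_3=2·121+101=343,  q_3=2·6+5=17
a_4=1:  p_4=1·343+121=464,  q_4=1·17+6=23
a_5=5:  p_5=5·464+343=2663,  q_5=5·23+17=132
→ (2663, 132).  Check: 2663²=7091569, 407·132²=7091568, difference 1.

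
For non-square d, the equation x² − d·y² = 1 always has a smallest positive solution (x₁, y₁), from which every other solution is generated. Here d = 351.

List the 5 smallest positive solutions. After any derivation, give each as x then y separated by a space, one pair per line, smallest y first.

62425 3332
7793761249 416000200
973051091875225 51937624966668
121485428812828080001 6484412476672499600
15167455786308534696249625 809578897660623950093332

√351 = [18; 1,2,1,3,2,2,2,3,1,2,1,36, …], period ℓ=12 (even) → k=11
k=0  a_k=18  p_k/q_k = 18/1
k=1  a_k=1  p_k/q_k = 19/1
k=2  a_k=2  p_k/q_k = 56/3
k=3  a_k=1  p_k/q_k = 75/4
k=4  a_k=3  p_k/q_k = 281/15
k=5  a_k=2  p_k/q_k = 637/34
k=6  a_k=2  p_k/q_k = 1555/83
k=7  a_k=2  p_k/q_k = 3747/200
k=8  a_k=3  p_k/q_k = 12796/683
k=9  a_k=1  p_k/q_k = 16543/883
k=10  a_k=2  p_k/q_k = 45882/2449
k=11  a_k=1  p_k/q_k = 62425/3332
→ (62425, 3332).  Check: 62425²=3896880625, 351·3332²=3896880624, difference 1.
(62425+3332√351)^2 = 7793761249 + 416000200√351
(62425+3332√351)^3 = 973051091875225 + 51937624966668√351
(62425+3332√351)^4 = 121485428812828080001 + 6484412476672499600√351
(62425+3332√351)^5 = 15167455786308534696249625 + 809578897660623950093332√351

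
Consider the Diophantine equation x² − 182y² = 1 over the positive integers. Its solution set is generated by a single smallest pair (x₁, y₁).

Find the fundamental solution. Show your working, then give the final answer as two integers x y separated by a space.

[13; 2,26] for √182; ℓ=2 ⇒ convergent index 1
step 0: (13, 1)  from 13·(1,0) + (0,1)
step 1: (27, 2)  from 2·(13,1) + (1,0)
→ (27, 2).  Check: 27²=729, 182·2²=728, difference 1.

27 2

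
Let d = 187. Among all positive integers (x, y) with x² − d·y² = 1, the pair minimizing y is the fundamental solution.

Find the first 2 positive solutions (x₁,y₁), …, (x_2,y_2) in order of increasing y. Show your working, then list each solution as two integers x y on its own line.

[13; 1,2,13,2,1,26] for √187; ℓ=6 ⇒ convergent index 5
i=0: a=13 ⇒ p=13, q=1
i=1: a=1 ⇒ p=14, q=1
i=2: a=2 ⇒ p=41, q=3
i=3: a=13 ⇒ p=547, q=40
i=4: a=2 ⇒ p=1135, q=83
i=5: a=1 ⇒ p=1682, q=123
fundamental: x₁=1682, y₁=123  (since 2829124 − 187·15129 = 1)
n=2: (1682,123)∘(1682,123) = (1682·1682+187·123·123, 1682·123+123·1682) = (5658247,413772)

1682 123
5658247 413772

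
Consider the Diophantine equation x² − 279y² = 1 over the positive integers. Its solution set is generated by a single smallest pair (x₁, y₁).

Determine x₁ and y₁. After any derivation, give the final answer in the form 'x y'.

[16; 1,2,2,1,2,2,1,32] for √279; ℓ=8 ⇒ convergent index 7
i=0: a=16 ⇒ p=16, q=1
…
i=2: a=2 ⇒ p=50, q=3
i=3: a=2 ⇒ p=117, q=7
i=4: a=1 ⇒ p=167, q=10
…
i=6: a=2 ⇒ p=1069, q=64
i=7: a=1 ⇒ p=1520, q=91
→ (1520, 91).  Check: 1520²=2310400, 279·91²=2310399, difference 1.

1520 91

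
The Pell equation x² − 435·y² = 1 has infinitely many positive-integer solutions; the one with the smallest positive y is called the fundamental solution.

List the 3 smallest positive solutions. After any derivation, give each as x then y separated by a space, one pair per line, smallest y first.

146 7
42631 2044
12448106 596841

√435 = [20; 1,5,1,40, …], period ℓ=4 (even) → k=3
step 0: (20, 1)  from 20·(1,0) + (0,1)
…
step 2: (125, 6)  from 5·(21,1) + (20,1)
step 3: (146, 7)  from 1·(125,6) + (21,1)
→ (146, 7).  Check: 146²=21316, 435·7²=21315, difference 1.
(146+7√435)^2 = 42631 + 2044√435
(146+7√435)^3 = 12448106 + 596841√435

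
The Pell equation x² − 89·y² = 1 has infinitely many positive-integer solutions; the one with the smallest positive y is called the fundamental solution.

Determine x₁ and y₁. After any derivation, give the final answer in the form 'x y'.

500001 53000

√89 = [9; 2,3,3,2,18, …], period ℓ=5 (odd) → k=9
a_0=9:  p_0=9·1+0=9,  q_0=9·0+1=1
a_1=2:  p_1=2·9+1=19,  q_1=2·1+0=2
…
a_6=2:  p_6=2·9217+500=18934,  q_6=2·977+53=2007
…
a_8=3:  p_8=3·66019+18934=216991,  q_8=3·6998+2007=23001
a_9=2:  p_9=2·216991+66019=500001,  q_9=2·23001+6998=53000
fundamental: x₁=500001, y₁=53000  (since 250001000001 − 89·2809000000 = 1)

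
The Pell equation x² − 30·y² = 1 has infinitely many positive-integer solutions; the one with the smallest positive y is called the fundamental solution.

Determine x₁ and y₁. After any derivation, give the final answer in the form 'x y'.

11 2

d=30: √d = [5; 2,10] (ℓ=2, even), read p_1/q_1
step 0: (5, 1)  from 5·(1,0) + (0,1)
step 1: (11, 2)  from 2·(5,1) + (1,0)
→ (11, 2).  Check: 11²=121, 30·2²=120, difference 1.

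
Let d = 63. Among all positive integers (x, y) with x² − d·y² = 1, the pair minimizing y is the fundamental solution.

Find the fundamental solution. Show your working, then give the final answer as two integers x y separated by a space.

8 1

d=63: √d = [7; 1,14] (ℓ=2, even), read p_1/q_1
k=0  a_k=7  p_k/q_k = 7/1
k=1  a_k=1  p_k/q_k = 8/1
→ (8, 1).  Check: 8²=64, 63·1²=63, difference 1.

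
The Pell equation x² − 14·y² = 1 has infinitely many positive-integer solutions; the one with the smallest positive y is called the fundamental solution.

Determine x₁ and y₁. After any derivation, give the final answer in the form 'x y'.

d=14: √d = [3; 1,2,1,6] (ℓ=4, even), read p_3/q_3
step 0: (3, 1)  from 3·(1,0) + (0,1)
step 1: (4, 1)  from 1·(3,1) + (1,0)
step 2: (11, 3)  from 2·(4,1) + (3,1)
step 3: (15, 4)  from 1·(11,3) + (4,1)
(x₁, y₁) = (15, 4);  15² − 14·4² = 1 ✓

15 4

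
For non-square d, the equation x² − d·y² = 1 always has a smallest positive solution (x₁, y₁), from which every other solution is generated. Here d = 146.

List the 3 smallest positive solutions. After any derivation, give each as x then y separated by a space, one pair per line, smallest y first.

145 12
42049 3480
12194065 1009188

√146 = [12; 12,24, …], period ℓ=2 (even) → k=1
step 0: (12, 1)  from 12·(1,0) + (0,1)
step 1: (145, 12)  from 12·(12,1) + (1,0)
(x₁, y₁) = (145, 12);  145² − 146·12² = 1 ✓
(x_2, y_2) = (145·145 + 146·12·12, 145·12 + 12·145) = (42049, 3480)
(x_3, y_3) = (145·42049 + 146·12·3480, 145·3480 + 12·42049) = (12194065, 1009188)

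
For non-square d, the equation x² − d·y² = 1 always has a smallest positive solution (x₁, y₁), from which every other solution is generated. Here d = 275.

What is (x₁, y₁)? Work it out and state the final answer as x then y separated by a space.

√275 = [16; 1,1,2,1,1,32, …], period ℓ=6 (even) → k=5
i=0: a=16 ⇒ p=16, q=1
…
i=2: a=1 ⇒ p=33, q=2
i=3: a=2 ⇒ p=83, q=5
i=4: a=1 ⇒ p=116, q=7
i=5: a=1 ⇒ p=199, q=12
→ (199, 12).  Check: 199²=39601, 275·12²=39600, difference 1.

199 12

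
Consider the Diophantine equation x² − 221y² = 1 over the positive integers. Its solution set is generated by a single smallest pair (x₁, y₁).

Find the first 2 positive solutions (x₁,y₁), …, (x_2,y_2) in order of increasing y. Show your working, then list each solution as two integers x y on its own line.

1665 112
5544449 372960

[14; 1,6,2,6,1,28] for √221; ℓ=6 ⇒ convergent index 5
step 0: (14, 1)  from 14·(1,0) + (0,1)
…
step 2: (104, 7)  from 6·(15,1) + (14,1)
…
step 4: (1442, 97)  from 6·(223,15) + (104,7)
step 5: (1665, 112)  from 1·(1442,97) + (223,15)
(x₁, y₁) = (1665, 112);  1665² − 221·112² = 1 ✓
(x_2, y_2) = (1665·1665 + 221·112·112, 1665·112 + 112·1665) = (5544449, 372960)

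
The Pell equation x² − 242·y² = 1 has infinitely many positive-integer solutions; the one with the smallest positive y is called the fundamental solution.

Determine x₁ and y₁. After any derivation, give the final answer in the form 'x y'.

19601 1260

d=242: √d = [15; 1,1,3,1,14,1,3,1,1,30] (ℓ=10, even), read p_9/q_9
i=0: a=15 ⇒ p=15, q=1
i=1: a=1 ⇒ p=16, q=1
i=2: a=1 ⇒ p=31, q=2
i=3: a=3 ⇒ p=109, q=7
…
i=5: a=14 ⇒ p=2069, q=133
…
i=7: a=3 ⇒ p=8696, q=559
i=8: a=1 ⇒ p=10905, q=701
i=9: a=1 ⇒ p=19601, q=1260
fundamental: x₁=19601, y₁=1260  (since 384199201 − 242·1587600 = 1)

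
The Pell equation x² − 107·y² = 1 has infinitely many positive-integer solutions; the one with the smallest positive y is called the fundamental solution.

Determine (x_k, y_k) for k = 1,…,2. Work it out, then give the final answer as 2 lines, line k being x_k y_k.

962 93
1850887 178932

d=107: √d = [10; 2,1,9,1,2,20] (ℓ=6, even), read p_5/q_5
a_0=10:  p_0=10·1+0=10,  q_0=10·0+1=1
…
a_3=9:  p_3=9·31+21=300,  q_3=9·3+2=29
a_4=1:  p_4=1·300+31=331,  q_4=1·29+3=32
a_5=2:  p_5=2·331+300=962,  q_5=2·32+29=93
fundamental: x₁=962, y₁=93  (since 925444 − 107·8649 = 1)
k=2:  x_2 = 962·962+107·93·93 = 1850887,  y_2 = 962·93+93·962 = 178932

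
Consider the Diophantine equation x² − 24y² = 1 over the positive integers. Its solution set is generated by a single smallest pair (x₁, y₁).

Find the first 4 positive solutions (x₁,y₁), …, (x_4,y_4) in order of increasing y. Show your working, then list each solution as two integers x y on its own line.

[4; 1,8] for √24; ℓ=2 ⇒ convergent index 1
i=0: a=4 ⇒ p=4, q=1
i=1: a=1 ⇒ p=5, q=1
fundamental: x₁=5, y₁=1  (since 25 − 24·1 = 1)
(5+1√24)^2 = 49 + 10√24
(5+1√24)^3 = 485 + 99√24
(5+1√24)^4 = 4801 + 980√24

5 1
49 10
485 99
4801 980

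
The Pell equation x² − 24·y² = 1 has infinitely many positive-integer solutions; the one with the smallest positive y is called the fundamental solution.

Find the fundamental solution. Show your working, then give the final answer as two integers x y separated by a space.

[4; 1,8] for √24; ℓ=2 ⇒ convergent index 1
step 0: (4, 1)  from 4·(1,0) + (0,1)
step 1: (5, 1)  from 1·(4,1) + (1,0)
fundamental: x₁=5, y₁=1  (since 25 − 24·1 = 1)

5 1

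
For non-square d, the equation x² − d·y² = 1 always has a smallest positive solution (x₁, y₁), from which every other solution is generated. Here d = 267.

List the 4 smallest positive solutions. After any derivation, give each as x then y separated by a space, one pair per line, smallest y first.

2402 147
11539207 706188
55434348026 3392527005
266306596377697 16297699025832

√267 = [16; 2,1,15,1,2,32, …], period ℓ=6 (even) → k=5
step 0: (16, 1)  from 16·(1,0) + (0,1)
…
step 2: (49, 3)  from 1·(33,2) + (16,1)
…
step 4: (817, 50)  from 1·(768,47) + (49,3)
step 5: (2402, 147)  from 2·(817,50) + (768,47)
(x₁, y₁) = (2402, 147);  2402² − 267·147² = 1 ✓
(2402+147√267)^2 = 11539207 + 706188√267
(2402+147√267)^3 = 55434348026 + 3392527005√267
(2402+147√267)^4 = 266306596377697 + 16297699025832√267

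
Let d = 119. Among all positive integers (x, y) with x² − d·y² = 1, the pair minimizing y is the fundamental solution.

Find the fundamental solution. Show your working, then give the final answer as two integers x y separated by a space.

d=119: √d = [10; 1,9,1,20] (ℓ=4, even), read p_3/q_3
a_0=10:  p_0=10·1+0=10,  q_0=10·0+1=1
…
a_2=9:  p_2=9·11+10=109,  q_2=9·1+1=10
a_3=1:  p_3=1·109+11=120,  q_3=1·10+1=11
fundamental: x₁=120, y₁=11  (since 14400 − 119·121 = 1)

120 11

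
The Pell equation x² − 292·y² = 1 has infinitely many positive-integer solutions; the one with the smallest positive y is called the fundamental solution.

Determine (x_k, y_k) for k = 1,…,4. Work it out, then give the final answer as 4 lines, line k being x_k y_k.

2281249 133500
10408194000001 609093483000
47487364308614281249 2778987798000400500
216661004683313632776000001 12679126270400622186966000

√292 → a₀=17, period (11,2,1,3,8,3,1,2,11,34); ℓ=10 even so k=9
step 0: (17, 1)  from 17·(1,0) + (0,1)
…
step 3: (581, 34)  from 1·(393,23) + (188,11)
step 4: (2136, 125)  from 3·(581,34) + (393,23)
step 5: (17669, 1034)  from 8·(2136,125) + (581,34)
step 6: (55143, 3227)  from 3·(17669,1034) + (2136,125)
step 7: (72812, 4261)  from 1·(55143,3227) + (17669,1034)
step 8: (200767, 11749)  from 2·(72812,4261) + (55143,3227)
step 9: (2281249, 133500)  from 11·(200767,11749) + (72812,4261)
fundamental: x₁=2281249, y₁=133500  (since 5204097000001 − 292·17822250000 = 1)
k=2:  x_2 = 2281249·2281249+292·133500·133500 = 10408194000001,  y_2 = 2281249·133500+133500·2281249 = 609093483000
k=3:  x_3 = 2281249·10408194000001+292·133500·609093483000 = 47487364308614281249,  y_3 = 2281249·609093483000+133500·10408194000001 = 2778987798000400500
k=4:  x_4 = 2281249·47487364308614281249+292·133500·2778987798000400500 = 216661004683313632776000001,  y_4 = 2281249·2778987798000400500+133500·47487364308614281249 = 12679126270400622186966000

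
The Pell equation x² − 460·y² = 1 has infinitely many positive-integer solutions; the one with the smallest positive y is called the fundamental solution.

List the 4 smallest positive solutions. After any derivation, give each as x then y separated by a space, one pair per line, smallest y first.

2535751 118230
12860066268001 599603681460
65219851798297071751 3040891269731634690
330762608834754335913072001 15421886156225925189922920

d=460: √d = [21; 2,4,3,1,2,10,2,1,3,4,2,42] (ℓ=12, even), read p_11/q_11
i=0: a=21 ⇒ p=21, q=1
i=1: a=2 ⇒ p=43, q=2
i=2: a=4 ⇒ p=193, q=9
i=3: a=3 ⇒ p=622, q=29
i=4: a=1 ⇒ p=815, q=38
i=5: a=2 ⇒ p=2252, q=105
i=6: a=10 ⇒ p=23335, q=1088
i=7: a=2 ⇒ p=48922, q=2281
i=8: a=1 ⇒ p=72257, q=3369
i=9: a=3 ⇒ p=265693, q=12388
i=10: a=4 ⇒ p=1135029, q=52921
i=11: a=2 ⇒ p=2535751, q=118230
→ (2535751, 118230).  Check: 2535751²=6430033134001, 460·118230²=6430033134000, difference 1.
(x_2, y_2) = (2535751·2535751 + 460·118230·118230, 2535751·118230 + 118230·2535751) = (12860066268001, 599603681460)
(x_3, y_3) = (2535751·12860066268001 + 460·118230·599603681460, 2535751·599603681460 + 118230·12860066268001) = (65219851798297071751, 3040891269731634690)
(x_4, y_4) = (2535751·65219851798297071751 + 460·118230·3040891269731634690, 2535751·3040891269731634690 + 118230·65219851798297071751) = (330762608834754335913072001, 15421886156225925189922920)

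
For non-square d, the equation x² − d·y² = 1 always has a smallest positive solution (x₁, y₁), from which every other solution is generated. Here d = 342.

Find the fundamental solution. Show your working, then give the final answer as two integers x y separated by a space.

37 2

d=342: √d = [18; 2,36] (ℓ=2, even), read p_1/q_1
step 0: (18, 1)  from 18·(1,0) + (0,1)
step 1: (37, 2)  from 2·(18,1) + (1,0)
fundamental: x₁=37, y₁=2  (since 1369 − 342·4 = 1)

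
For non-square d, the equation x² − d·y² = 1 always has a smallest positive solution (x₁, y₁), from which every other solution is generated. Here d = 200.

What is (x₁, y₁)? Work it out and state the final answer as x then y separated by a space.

d=200: √d = [14; 7,28] (ℓ=2, even), read p_1/q_1
a_0=14:  p_0=14·1+0=14,  q_0=14·0+1=1
a_1=7:  p_1=7·14+1=99,  q_1=7·1+0=7
fundamental: x₁=99, y₁=7  (since 9801 − 200·49 = 1)

99 7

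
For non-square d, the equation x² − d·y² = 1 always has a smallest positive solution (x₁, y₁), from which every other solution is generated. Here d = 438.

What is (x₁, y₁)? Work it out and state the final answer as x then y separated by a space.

d=438: √d = [20; 1,12,1,40] (ℓ=4, even), read p_3/q_3
i=0: a=20 ⇒ p=20, q=1
…
i=2: a=12 ⇒ p=272, q=13
i=3: a=1 ⇒ p=293, q=14
→ (293, 14).  Check: 293²=85849, 438·14²=85848, difference 1.

293 14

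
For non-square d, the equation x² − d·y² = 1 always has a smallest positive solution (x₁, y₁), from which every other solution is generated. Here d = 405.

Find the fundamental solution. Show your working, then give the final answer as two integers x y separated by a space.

161 8

√405 → a₀=20, period (8,40); ℓ=2 even so k=1
a_0=20:  p_0=20·1+0=20,  q_0=20·0+1=1
a_1=8:  p_1=8·20+1=161,  q_1=8·1+0=8
→ (161, 8).  Check: 161²=25921, 405·8²=25920, difference 1.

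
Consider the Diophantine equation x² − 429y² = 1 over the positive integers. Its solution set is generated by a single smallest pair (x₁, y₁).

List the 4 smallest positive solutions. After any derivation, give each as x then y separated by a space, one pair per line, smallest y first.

1524095 73584
4645731138049 224298012960
14161071197688057215 683702960124468816
43165635614076113391052801 2084056526021580302230080

[20; 1,2,2,9,1,12,1,9,2,2,1,40] for √429; ℓ=12 ⇒ convergent index 11
step 0: (20, 1)  from 20·(1,0) + (0,1)
step 1: (21, 1)  from 1·(20,1) + (1,0)
…
step 3: (145, 7)  from 2·(62,3) + (21,1)
step 4: (1367, 66)  from 9·(145,7) + (62,3)
step 5: (1512, 73)  from 1·(1367,66) + (145,7)
step 6: (19511, 942)  from 12·(1512,73) + (1367,66)
…
step 8: (208718, 10077)  from 9·(21023,1015) + (19511,942)
step 9: (438459, 21169)  from 2·(208718,10077) + (21023,1015)
step 10: (1085636, 52415)  from 2·(438459,21169) + (208718,10077)
step 11: (1524095, 73584)  from 1·(1085636,52415) + (438459,21169)
→ (1524095, 73584).  Check: 1524095²=2322865569025, 429·73584²=2322865569024, difference 1.
(x_2, y_2) = (1524095·1524095 + 429·73584·73584, 1524095·73584 + 73584·1524095) = (4645731138049, 224298012960)
(x_3, y_3) = (1524095·4645731138049 + 429·73584·224298012960, 1524095·224298012960 + 73584·4645731138049) = (14161071197688057215, 683702960124468816)
(x_4, y_4) = (1524095·14161071197688057215 + 429·73584·683702960124468816, 1524095·683702960124468816 + 73584·14161071197688057215) = (43165635614076113391052801, 2084056526021580302230080)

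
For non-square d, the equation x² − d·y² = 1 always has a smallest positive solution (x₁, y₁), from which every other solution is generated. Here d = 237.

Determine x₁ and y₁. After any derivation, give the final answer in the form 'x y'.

228151 14820

d=237: √d = [15; 2,1,1,7,10,7,1,1,2,30] (ℓ=10, even), read p_9/q_9
a_0=15:  p_0=15·1+0=15,  q_0=15·0+1=1
…
a_2=1:  p_2=1·31+15=46,  q_2=1·2+1=3
a_3=1:  p_3=1·46+31=77,  q_3=1·3+2=5
a_4=7:  p_4=7·77+46=585,  q_4=7·5+3=38
a_5=10:  p_5=10·585+77=5927,  q_5=10·38+5=385
…
a_8=1:  p_8=1·48001+42074=90075,  q_8=1·3118+2733=5851
a_9=2:  p_9=2·90075+48001=228151,  q_9=2·5851+3118=14820
→ (228151, 14820).  Check: 228151²=52052878801, 237·14820²=52052878800, difference 1.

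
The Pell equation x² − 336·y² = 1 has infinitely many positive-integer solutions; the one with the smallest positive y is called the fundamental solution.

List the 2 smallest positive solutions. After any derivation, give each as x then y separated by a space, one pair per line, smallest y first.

55 3
6049 330

√336 → a₀=18, period (3,36); ℓ=2 even so k=1
k=0  a_k=18  p_k/q_k = 18/1
k=1  a_k=3  p_k/q_k = 55/3
fundamental: x₁=55, y₁=3  (since 3025 − 336·9 = 1)
n=2: (55,3)∘(55,3) = (55·55+336·3·3, 55·3+3·55) = (6049,330)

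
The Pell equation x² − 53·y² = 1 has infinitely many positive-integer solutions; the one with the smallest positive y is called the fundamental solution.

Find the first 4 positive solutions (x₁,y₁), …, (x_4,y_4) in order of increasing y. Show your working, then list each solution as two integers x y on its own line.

66249 9100
8777860001 1205731800
1163048894346249 159757052027300
154101652394311440001 21167489878307463600

d=53: √d = [7; 3,1,1,3,14] (ℓ=5, odd), read p_9/q_9
step 0: (7, 1)  from 7·(1,0) + (0,1)
step 1: (22, 3)  from 3·(7,1) + (1,0)
step 2: (29, 4)  from 1·(22,3) + (7,1)
step 3: (51, 7)  from 1·(29,4) + (22,3)
step 4: (182, 25)  from 3·(51,7) + (29,4)
step 5: (2599, 357)  from 14·(182,25) + (51,7)
step 6: (7979, 1096)  from 3·(2599,357) + (182,25)
…
step 8: (18557, 2549)  from 1·(10578,1453) + (7979,1096)
step 9: (66249, 9100)  from 3·(18557,2549) + (10578,1453)
(x₁, y₁) = (66249, 9100);  66249² − 53·9100² = 1 ✓
(66249+9100√53)^2 = 8777860001 + 1205731800√53
(66249+9100√53)^3 = 1163048894346249 + 159757052027300√53
(66249+9100√53)^4 = 154101652394311440001 + 21167489878307463600√53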